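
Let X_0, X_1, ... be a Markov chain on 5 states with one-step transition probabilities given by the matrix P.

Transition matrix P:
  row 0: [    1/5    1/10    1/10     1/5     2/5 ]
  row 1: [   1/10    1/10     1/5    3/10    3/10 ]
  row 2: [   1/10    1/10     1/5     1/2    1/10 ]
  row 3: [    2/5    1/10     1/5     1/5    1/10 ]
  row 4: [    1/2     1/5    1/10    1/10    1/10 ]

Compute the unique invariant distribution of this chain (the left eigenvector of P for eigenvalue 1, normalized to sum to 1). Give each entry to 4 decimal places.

π = [0.2828, 0.1209, 0.1508, 0.2364, 0.2090]

Balance equations π_j = Σ_i π_i·P[i][j]:
  π_0 = 1/5·π_0 + 1/10·π_1 + 1/10·π_2 + 2/5·π_3 + 1/2·π_4
  π_1 = 1/10·π_0 + 1/10·π_1 + 1/10·π_2 + 1/10·π_3 + 1/5·π_4
  π_2 = 1/10·π_0 + 1/5·π_1 + 1/5·π_2 + 1/5·π_3 + 1/10·π_4
  π_3 = 1/5·π_0 + 3/10·π_1 + 1/2·π_2 + 1/5·π_3 + 1/10·π_4
  normalize: π_0 + π_1 + π_2 + π_3 + π_4 = 1
Solving the linear system gives exactly π = [1579/5583, 225/1861, 842/5583, 440/1861, 389/1861].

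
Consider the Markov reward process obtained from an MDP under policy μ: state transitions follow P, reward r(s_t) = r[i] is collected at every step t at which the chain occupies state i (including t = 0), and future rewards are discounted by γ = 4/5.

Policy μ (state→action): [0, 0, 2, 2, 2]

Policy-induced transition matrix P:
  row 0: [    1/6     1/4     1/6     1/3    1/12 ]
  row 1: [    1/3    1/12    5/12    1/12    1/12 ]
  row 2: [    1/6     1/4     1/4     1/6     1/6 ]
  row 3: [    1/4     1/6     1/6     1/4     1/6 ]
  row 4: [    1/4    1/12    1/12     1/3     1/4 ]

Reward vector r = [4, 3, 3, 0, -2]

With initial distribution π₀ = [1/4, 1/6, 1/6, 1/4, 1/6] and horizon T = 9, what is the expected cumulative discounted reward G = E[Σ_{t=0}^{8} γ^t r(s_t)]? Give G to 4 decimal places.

t=0: π = [0.2500, 0.1667, 0.1667, 0.2500, 0.1667], E[r] = 1.6667, γ^t·E[r] = 1.666667, running G = 1.666667
t=1: π = [0.2292, 0.1736, 0.2083, 0.2431, 0.1458], E[r] = 1.7708, γ^t·E[r] = 1.416667, running G = 3.083333
t=2: π = [0.2280, 0.1765, 0.2153, 0.2350, 0.1453], E[r] = 1.7969, γ^t·E[r] = 1.150000, running G = 4.233333
t=3: π = [0.2278, 0.1768, 0.2166, 0.2337, 0.1451], E[r] = 1.8012, γ^t·E[r] = 0.922222, running G = 5.155556
t=4: π = [0.2277, 0.1769, 0.2168, 0.2336, 0.1450], E[r] = 1.8018, γ^t·E[r] = 0.738033, running G = 5.893588
t=5: π = [0.2277, 0.1769, 0.2169, 0.2335, 0.1450], E[r] = 1.8020, γ^t·E[r] = 0.590467, running G = 6.484056
t=6: π = [0.2277, 0.1769, 0.2169, 0.2335, 0.1450], E[r] = 1.8020, γ^t·E[r] = 0.472378, running G = 6.956434
t=7: π = [0.2277, 0.1769, 0.2169, 0.2335, 0.1450], E[r] = 1.8020, γ^t·E[r] = 0.377903, running G = 7.334336
t=8: π = [0.2277, 0.1769, 0.2169, 0.2335, 0.1450], E[r] = 1.8020, γ^t·E[r] = 0.302322, running G = 7.636659

G = 7.6367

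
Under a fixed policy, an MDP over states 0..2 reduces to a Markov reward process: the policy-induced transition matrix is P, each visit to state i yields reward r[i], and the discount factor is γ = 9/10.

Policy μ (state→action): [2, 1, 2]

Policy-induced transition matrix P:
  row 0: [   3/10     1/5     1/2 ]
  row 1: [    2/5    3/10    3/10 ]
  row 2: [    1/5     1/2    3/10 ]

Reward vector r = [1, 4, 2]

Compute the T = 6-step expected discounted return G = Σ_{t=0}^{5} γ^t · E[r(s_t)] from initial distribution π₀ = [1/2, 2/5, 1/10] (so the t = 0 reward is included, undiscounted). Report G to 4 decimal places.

G = 10.9550

t=0: π = [0.5000, 0.4000, 0.1000], E[r] = 2.3000, γ^t·E[r] = 2.300000, running G = 2.300000
t=1: π = [0.3300, 0.2700, 0.4000], E[r] = 2.2100, γ^t·E[r] = 1.989000, running G = 4.289000
t=2: π = [0.2870, 0.3470, 0.3660], E[r] = 2.4070, γ^t·E[r] = 1.949670, running G = 6.238670
t=3: π = [0.2981, 0.3445, 0.3574], E[r] = 2.3909, γ^t·E[r] = 1.742966, running G = 7.981636
t=4: π = [0.2987, 0.3417, 0.3596], E[r] = 2.3846, γ^t·E[r] = 1.564556, running G = 9.546192
t=5: π = [0.2982, 0.3421, 0.3597], E[r] = 2.3859, γ^t·E[r] = 1.408851, running G = 10.955043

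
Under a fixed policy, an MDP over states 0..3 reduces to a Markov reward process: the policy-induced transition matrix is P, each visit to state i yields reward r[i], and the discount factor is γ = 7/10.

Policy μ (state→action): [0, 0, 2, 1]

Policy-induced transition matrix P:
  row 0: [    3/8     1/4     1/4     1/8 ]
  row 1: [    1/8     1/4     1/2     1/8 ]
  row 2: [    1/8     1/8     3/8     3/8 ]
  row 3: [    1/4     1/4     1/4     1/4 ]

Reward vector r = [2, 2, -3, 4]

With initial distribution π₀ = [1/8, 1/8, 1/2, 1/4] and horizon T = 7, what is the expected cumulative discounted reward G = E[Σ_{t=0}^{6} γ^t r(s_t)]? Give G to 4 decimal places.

t=0: π = [0.1250, 0.1250, 0.5000, 0.2500], E[r] = 0.0000, γ^t·E[r] = 0.000000, running G = 0.000000
t=1: π = [0.1875, 0.1875, 0.3438, 0.2813], E[r] = 0.8438, γ^t·E[r] = 0.590625, running G = 0.590625
t=2: π = [0.2070, 0.2070, 0.3398, 0.2461], E[r] = 0.7930, γ^t·E[r] = 0.388555, running G = 0.979180
t=3: π = [0.2075, 0.2075, 0.3442, 0.2407], E[r] = 0.7603, γ^t·E[r] = 0.260767, running G = 1.239947
t=4: π = [0.2070, 0.2070, 0.3449, 0.2411], E[r] = 0.7578, γ^t·E[r] = 0.181936, running G = 1.421883
t=5: π = [0.2069, 0.2069, 0.3449, 0.2414], E[r] = 0.7585, γ^t·E[r] = 0.127475, running G = 1.549357
t=6: π = [0.2069, 0.2069, 0.3448, 0.2414], E[r] = 0.7586, γ^t·E[r] = 0.089252, running G = 1.638609

G = 1.6386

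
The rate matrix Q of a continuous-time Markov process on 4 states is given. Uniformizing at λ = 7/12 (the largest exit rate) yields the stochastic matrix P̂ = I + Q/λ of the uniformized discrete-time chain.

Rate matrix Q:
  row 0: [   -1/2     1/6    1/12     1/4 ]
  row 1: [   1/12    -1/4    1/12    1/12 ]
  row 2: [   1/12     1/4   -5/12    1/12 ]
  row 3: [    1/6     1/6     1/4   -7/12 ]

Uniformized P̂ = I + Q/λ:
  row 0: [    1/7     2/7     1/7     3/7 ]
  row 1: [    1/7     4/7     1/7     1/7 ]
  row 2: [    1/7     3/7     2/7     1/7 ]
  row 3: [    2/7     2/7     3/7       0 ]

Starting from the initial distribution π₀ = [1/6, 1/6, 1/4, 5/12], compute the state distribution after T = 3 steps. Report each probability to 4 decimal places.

t=0: π = [0.1667, 0.1667, 0.2500, 0.4167]
t=1: π = [0.2024, 0.3690, 0.2976, 0.1310]
t=2: π = [0.1616, 0.4337, 0.2228, 0.1820]
t=3: π = [0.1689, 0.4414, 0.2267, 0.1630]

π = [0.1689, 0.4414, 0.2267, 0.1630]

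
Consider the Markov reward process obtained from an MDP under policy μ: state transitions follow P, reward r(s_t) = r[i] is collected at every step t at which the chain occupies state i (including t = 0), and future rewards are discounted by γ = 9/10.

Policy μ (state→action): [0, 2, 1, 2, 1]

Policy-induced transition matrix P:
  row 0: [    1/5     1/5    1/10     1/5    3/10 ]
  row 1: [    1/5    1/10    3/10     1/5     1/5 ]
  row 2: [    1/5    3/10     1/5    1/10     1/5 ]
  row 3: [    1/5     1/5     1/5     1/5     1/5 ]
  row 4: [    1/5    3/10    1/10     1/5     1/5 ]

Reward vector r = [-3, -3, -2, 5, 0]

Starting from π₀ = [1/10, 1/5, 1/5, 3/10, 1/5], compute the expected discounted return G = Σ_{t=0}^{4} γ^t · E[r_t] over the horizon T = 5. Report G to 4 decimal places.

G = -2.0178

t=0: π = [0.1000, 0.2000, 0.2000, 0.3000, 0.2000], E[r] = 0.2000, γ^t·E[r] = 0.200000, running G = 0.200000
t=1: π = [0.2000, 0.2200, 0.1900, 0.1800, 0.2100], E[r] = -0.7400, γ^t·E[r] = -0.666000, running G = -0.466000
t=2: π = [0.2000, 0.2180, 0.1810, 0.1810, 0.2200], E[r] = -0.7110, γ^t·E[r] = -0.575910, running G = -1.041910
t=3: π = [0.2000, 0.2183, 0.1798, 0.1819, 0.2200], E[r] = -0.7050, γ^t·E[r] = -0.513945, running G = -1.555855
t=4: π = [0.2000, 0.2182, 0.1798, 0.1820, 0.2200], E[r] = -0.7040, γ^t·E[r] = -0.461901, running G = -2.017756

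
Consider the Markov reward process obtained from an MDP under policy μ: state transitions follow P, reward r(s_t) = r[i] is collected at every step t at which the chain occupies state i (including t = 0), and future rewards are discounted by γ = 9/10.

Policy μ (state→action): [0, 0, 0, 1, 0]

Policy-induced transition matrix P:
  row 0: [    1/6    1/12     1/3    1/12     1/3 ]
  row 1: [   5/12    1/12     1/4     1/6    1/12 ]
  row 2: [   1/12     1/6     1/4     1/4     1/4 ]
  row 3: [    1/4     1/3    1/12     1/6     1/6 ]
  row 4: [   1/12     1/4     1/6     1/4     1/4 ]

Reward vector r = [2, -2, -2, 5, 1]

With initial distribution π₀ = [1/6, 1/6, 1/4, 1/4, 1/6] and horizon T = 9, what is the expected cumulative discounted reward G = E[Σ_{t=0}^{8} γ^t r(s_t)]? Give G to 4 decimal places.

t=0: π = [0.1667, 0.1667, 0.2500, 0.2500, 0.1667], E[r] = 0.9167, γ^t·E[r] = 0.916667, running G = 0.916667
t=1: π = [0.1944, 0.1944, 0.2083, 0.1875, 0.2153], E[r] = 0.7361, γ^t·E[r] = 0.662500, running G = 1.579167
t=2: π = [0.1956, 0.1834, 0.2170, 0.1858, 0.2182], E[r] = 0.7373, γ^t·E[r] = 0.597188, running G = 2.176354
t=3: π = [0.1917, 0.1842, 0.2172, 0.1866, 0.2202], E[r] = 0.7341, γ^t·E[r] = 0.535184, running G = 2.711538
t=4: π = [0.1918, 0.1848, 0.2165, 0.1871, 0.2197], E[r] = 0.7364, γ^t·E[r] = 0.483173, running G = 3.194711
t=5: π = [0.1921, 0.1848, 0.2165, 0.1870, 0.2196], E[r] = 0.7364, γ^t·E[r] = 0.434863, running G = 3.629575
t=6: π = [0.1921, 0.1847, 0.2165, 0.1870, 0.2196], E[r] = 0.7363, γ^t·E[r] = 0.391297, running G = 4.020871
t=7: π = [0.1921, 0.1847, 0.2165, 0.1870, 0.2196], E[r] = 0.7363, γ^t·E[r] = 0.352164, running G = 4.373035
t=8: π = [0.1921, 0.1847, 0.2165, 0.1870, 0.2196], E[r] = 0.7363, γ^t·E[r] = 0.316953, running G = 4.689987

G = 4.6900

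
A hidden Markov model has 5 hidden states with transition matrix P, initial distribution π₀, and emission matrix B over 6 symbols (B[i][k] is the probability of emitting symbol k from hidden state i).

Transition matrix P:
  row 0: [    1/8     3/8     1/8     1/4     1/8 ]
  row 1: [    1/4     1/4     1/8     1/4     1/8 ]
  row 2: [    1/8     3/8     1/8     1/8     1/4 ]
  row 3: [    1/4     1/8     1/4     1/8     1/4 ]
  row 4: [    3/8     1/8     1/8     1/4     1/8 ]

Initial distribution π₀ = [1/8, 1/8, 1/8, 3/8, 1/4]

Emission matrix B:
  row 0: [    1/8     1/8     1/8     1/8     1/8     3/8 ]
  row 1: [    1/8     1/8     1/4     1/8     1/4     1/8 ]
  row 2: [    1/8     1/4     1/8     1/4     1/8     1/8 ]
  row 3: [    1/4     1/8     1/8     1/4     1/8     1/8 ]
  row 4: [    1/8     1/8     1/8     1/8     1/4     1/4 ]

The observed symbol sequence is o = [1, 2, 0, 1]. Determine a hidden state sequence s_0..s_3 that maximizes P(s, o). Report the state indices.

path = [2, 1, 3, 2]

t=0: δ = [1.562e-02, 1.562e-02, 3.125e-02, 4.688e-02, 3.125e-02]  (obs o_0=1)
t=1: δ = [1.465e-03, 2.930e-03, 1.465e-03, 9.766e-04, 1.465e-03]  ψ = [3, 2, 3, 4, 3]  (obs o_1=2)
t=2: δ = [9.155e-05, 9.155e-05, 4.578e-05, 1.831e-04, 4.578e-05]  ψ = [1, 1, 1, 1, 1]  (obs o_2=0)
t=3: δ = [5.722e-06, 4.292e-06, 1.144e-05, 2.861e-06, 5.722e-06]  ψ = [3, 0, 3, 0, 3]  (obs o_3=1)
backtrack: best end state = 2; path = [2, 1, 3, 2]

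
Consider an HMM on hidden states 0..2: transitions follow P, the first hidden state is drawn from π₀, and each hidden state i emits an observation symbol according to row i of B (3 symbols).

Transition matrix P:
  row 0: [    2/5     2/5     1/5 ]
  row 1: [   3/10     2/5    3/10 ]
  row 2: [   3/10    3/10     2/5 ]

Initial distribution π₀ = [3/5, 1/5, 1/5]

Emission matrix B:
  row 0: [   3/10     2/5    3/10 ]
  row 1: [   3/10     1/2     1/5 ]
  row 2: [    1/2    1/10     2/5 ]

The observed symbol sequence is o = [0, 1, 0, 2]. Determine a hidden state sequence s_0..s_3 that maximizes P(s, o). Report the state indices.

t=0: δ = [1.800e-01, 6.000e-02, 1.000e-01]  (obs o_0=0)
t=1: δ = [2.880e-02, 3.600e-02, 4.000e-03]  ψ = [0, 0, 2]  (obs o_1=1)
t=2: δ = [3.456e-03, 4.320e-03, 5.400e-03]  ψ = [0, 1, 1]  (obs o_2=0)
t=3: δ = [4.860e-04, 3.456e-04, 8.640e-04]  ψ = [2, 1, 2]  (obs o_3=2)
backtrack: best end state = 2; path = [0, 1, 2, 2]

path = [0, 1, 2, 2]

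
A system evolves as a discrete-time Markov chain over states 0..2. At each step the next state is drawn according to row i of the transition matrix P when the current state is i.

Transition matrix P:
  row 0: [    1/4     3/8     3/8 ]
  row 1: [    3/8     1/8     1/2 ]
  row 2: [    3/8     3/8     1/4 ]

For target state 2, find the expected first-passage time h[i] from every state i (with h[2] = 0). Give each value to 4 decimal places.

h = [2.4242, 2.1818, 0.0000]

First-step conditioning: h[2] = 0; for i ≠ 2, h[i] = 1 + Σ_k P[i][k]·h[k].
  h[0] = 1 + 1/4·h[0] + 3/8·h[1]
  h[1] = 1 + 3/8·h[0] + 1/8·h[1]
Solving the 2×2 linear system over states ≠ 2 gives exactly h = [80/33, 24/11, 0] (h[2] = 0 is the target).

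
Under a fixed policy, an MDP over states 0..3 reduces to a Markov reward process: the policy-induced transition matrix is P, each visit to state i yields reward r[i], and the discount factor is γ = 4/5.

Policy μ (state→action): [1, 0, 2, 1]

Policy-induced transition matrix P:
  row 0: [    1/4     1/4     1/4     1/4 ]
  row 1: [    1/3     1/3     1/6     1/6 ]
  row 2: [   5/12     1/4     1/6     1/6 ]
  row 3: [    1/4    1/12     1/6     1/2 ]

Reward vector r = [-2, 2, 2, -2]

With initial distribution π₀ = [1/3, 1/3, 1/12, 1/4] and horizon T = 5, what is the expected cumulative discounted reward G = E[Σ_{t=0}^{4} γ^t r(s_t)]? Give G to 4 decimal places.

t=0: π = [0.3333, 0.3333, 0.0833, 0.2500], E[r] = -0.3333, γ^t·E[r] = -0.333333, running G = -0.333333
t=1: π = [0.2917, 0.2361, 0.1944, 0.2778], E[r] = -0.2778, γ^t·E[r] = -0.222222, running G = -0.555556
t=2: π = [0.3021, 0.2234, 0.1910, 0.2836], E[r] = -0.3426, γ^t·E[r] = -0.219259, running G = -0.774815
t=3: π = [0.3004, 0.2214, 0.1918, 0.2864], E[r] = -0.3472, γ^t·E[r] = -0.177778, running G = -0.952593
t=4: π = [0.3004, 0.2207, 0.1917, 0.2872], E[r] = -0.3503, γ^t·E[r] = -0.143486, running G = -1.096079

G = -1.0961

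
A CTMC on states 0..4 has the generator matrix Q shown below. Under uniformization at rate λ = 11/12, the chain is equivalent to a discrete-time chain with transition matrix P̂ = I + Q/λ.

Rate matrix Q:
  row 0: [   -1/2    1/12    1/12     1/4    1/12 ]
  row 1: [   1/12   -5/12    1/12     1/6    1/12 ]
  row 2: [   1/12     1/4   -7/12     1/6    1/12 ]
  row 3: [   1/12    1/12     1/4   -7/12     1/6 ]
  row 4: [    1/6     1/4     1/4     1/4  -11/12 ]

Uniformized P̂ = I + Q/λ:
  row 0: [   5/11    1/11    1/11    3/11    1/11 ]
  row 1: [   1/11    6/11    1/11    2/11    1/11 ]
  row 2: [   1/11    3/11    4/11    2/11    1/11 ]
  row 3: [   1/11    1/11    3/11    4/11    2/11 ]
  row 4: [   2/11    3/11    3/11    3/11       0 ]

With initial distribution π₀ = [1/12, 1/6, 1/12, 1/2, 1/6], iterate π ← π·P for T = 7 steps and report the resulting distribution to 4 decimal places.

π = [0.1577, 0.2727, 0.2139, 0.2513, 0.1043]

t=0: π = [0.0833, 0.1667, 0.0833, 0.5000, 0.1667]
t=1: π = [0.1364, 0.2121, 0.2348, 0.2955, 0.1212]
t=2: π = [0.1515, 0.2521, 0.2307, 0.2590, 0.1067]
t=3: π = [0.1557, 0.2668, 0.2203, 0.2524, 0.1047]
t=4: π = [0.1571, 0.2713, 0.2159, 0.2514, 0.1043]
t=5: π = [0.1575, 0.2725, 0.2145, 0.2513, 0.1043]
t=6: π = [0.1577, 0.2727, 0.2140, 0.2513, 0.1043]
t=7: π = [0.1577, 0.2727, 0.2139, 0.2513, 0.1043]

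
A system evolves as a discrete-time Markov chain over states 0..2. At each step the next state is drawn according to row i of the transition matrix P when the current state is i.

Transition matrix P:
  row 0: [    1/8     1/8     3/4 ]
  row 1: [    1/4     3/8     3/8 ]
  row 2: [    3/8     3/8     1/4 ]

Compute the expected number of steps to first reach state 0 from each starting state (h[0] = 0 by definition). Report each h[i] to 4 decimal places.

First-step conditioning: h[0] = 0; for i ≠ 0, h[i] = 1 + Σ_k P[i][k]·h[k].
  h[1] = 1 + 3/8·h[1] + 3/8·h[2]
  h[2] = 1 + 3/8·h[1] + 1/4·h[2]
Solving the 2×2 linear system over states ≠ 0 gives exactly h = [0, 24/7, 64/21] (h[0] = 0 is the target).

h = [0.0000, 3.4286, 3.0476]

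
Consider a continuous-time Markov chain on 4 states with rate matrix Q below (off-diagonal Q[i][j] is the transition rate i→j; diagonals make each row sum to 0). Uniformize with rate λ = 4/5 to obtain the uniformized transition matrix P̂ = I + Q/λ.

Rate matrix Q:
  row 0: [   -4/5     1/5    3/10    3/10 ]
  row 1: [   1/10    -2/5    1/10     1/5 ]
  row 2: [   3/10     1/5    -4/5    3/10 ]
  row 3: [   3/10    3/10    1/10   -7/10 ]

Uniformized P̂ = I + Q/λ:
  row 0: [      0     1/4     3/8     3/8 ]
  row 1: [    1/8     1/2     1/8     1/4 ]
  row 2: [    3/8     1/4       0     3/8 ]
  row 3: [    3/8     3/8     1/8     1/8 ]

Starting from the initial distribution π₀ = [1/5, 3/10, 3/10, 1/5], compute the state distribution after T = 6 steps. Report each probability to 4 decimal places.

t=0: π = [0.2000, 0.3000, 0.3000, 0.2000]
t=1: π = [0.2250, 0.3500, 0.1375, 0.2875]
t=2: π = [0.2031, 0.3734, 0.1641, 0.2594]
t=3: π = [0.2055, 0.3758, 0.1553, 0.2635]
t=4: π = [0.2040, 0.3769, 0.1570, 0.2622]
t=5: π = [0.2043, 0.3770, 0.1564, 0.2624]
t=6: π = [0.2041, 0.3770, 0.1565, 0.2623]

π = [0.2041, 0.3770, 0.1565, 0.2623]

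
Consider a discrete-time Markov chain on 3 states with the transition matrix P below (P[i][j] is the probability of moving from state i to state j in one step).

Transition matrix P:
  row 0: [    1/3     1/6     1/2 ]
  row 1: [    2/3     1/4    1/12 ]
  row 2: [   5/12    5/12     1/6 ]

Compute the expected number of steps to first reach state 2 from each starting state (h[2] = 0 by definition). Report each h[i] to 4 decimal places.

First-step conditioning: h[2] = 0; for i ≠ 2, h[i] = 1 + Σ_k P[i][k]·h[k].
  h[0] = 1 + 1/3·h[0] + 1/6·h[1]
  h[1] = 1 + 2/3·h[0] + 1/4·h[1]
Solving the 2×2 linear system over states ≠ 2 gives exactly h = [33/14, 24/7, 0] (h[2] = 0 is the target).

h = [2.3571, 3.4286, 0.0000]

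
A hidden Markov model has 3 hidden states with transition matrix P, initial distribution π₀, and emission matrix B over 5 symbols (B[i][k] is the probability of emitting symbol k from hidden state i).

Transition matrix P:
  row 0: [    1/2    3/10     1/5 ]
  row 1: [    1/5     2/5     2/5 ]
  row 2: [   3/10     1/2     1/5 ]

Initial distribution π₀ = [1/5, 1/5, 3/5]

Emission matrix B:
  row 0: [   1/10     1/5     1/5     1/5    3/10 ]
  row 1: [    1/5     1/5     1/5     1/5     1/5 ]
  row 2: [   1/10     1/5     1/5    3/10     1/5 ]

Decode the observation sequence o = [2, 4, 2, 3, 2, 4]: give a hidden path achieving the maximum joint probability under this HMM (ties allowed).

path = [2, 0, 0, 0, 0, 0]

t=0: δ = [4.000e-02, 4.000e-02, 1.200e-01]  (obs o_0=2)
t=1: δ = [1.080e-02, 1.200e-02, 4.800e-03]  ψ = [2, 2, 2]  (obs o_1=4)
t=2: δ = [1.080e-03, 9.600e-04, 9.600e-04]  ψ = [0, 1, 1]  (obs o_2=2)
t=3: δ = [1.080e-04, 9.600e-05, 1.152e-04]  ψ = [0, 2, 1]  (obs o_3=3)
t=4: δ = [1.080e-05, 1.152e-05, 7.680e-06]  ψ = [0, 2, 1]  (obs o_4=2)
t=5: δ = [1.620e-06, 9.216e-07, 9.216e-07]  ψ = [0, 1, 1]  (obs o_5=4)
backtrack: best end state = 0; path = [2, 0, 0, 0, 0, 0]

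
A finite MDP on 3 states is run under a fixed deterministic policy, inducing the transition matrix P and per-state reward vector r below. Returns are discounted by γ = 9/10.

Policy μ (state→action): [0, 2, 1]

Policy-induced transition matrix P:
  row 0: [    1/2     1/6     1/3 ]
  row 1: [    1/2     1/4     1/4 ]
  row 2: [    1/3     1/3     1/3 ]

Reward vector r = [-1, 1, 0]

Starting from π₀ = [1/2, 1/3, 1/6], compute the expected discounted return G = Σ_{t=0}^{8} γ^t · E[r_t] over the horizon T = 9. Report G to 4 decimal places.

t=0: π = [0.5000, 0.3333, 0.1667], E[r] = -0.1667, γ^t·E[r] = -0.166667, running G = -0.166667
t=1: π = [0.4722, 0.2222, 0.3056], E[r] = -0.2500, γ^t·E[r] = -0.225000, running G = -0.391667
t=2: π = [0.4491, 0.2361, 0.3148], E[r] = -0.2130, γ^t·E[r] = -0.172500, running G = -0.564167
t=3: π = [0.4475, 0.2388, 0.3137], E[r] = -0.2087, γ^t·E[r] = -0.152156, running G = -0.716323
t=4: π = [0.4477, 0.2388, 0.3134], E[r] = -0.2089, γ^t·E[r] = -0.137046, running G = -0.853369
t=5: π = [0.4478, 0.2388, 0.3134], E[r] = -0.2090, γ^t·E[r] = -0.123384, running G = -0.976753
t=6: π = [0.4478, 0.2388, 0.3134], E[r] = -0.2090, γ^t·E[r] = -0.111048, running G = -1.087801
t=7: π = [0.4478, 0.2388, 0.3134], E[r] = -0.2090, γ^t·E[r] = -0.099943, running G = -1.187744
t=8: π = [0.4478, 0.2388, 0.3134], E[r] = -0.2090, γ^t·E[r] = -0.089948, running G = -1.277692

G = -1.2777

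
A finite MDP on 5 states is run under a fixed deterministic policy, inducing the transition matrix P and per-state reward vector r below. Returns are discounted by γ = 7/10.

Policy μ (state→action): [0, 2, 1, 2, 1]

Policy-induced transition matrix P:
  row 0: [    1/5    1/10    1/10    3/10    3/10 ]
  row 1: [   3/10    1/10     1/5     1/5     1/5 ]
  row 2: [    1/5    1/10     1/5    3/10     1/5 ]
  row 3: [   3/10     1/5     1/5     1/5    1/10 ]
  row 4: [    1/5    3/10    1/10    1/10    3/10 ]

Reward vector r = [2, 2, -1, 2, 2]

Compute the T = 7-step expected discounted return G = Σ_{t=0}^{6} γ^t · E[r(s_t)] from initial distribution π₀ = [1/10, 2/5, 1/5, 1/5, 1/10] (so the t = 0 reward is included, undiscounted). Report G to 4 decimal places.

G = 4.5123

t=0: π = [0.1000, 0.4000, 0.2000, 0.2000, 0.1000], E[r] = 1.4000, γ^t·E[r] = 1.400000, running G = 1.400000
t=1: π = [0.2600, 0.1400, 0.1800, 0.2200, 0.2000], E[r] = 1.4600, γ^t·E[r] = 1.022000, running G = 2.422000
t=2: π = [0.2360, 0.1620, 0.1540, 0.2240, 0.2240], E[r] = 1.5380, γ^t·E[r] = 0.753620, running G = 3.175620
t=3: π = [0.2386, 0.1672, 0.1540, 0.2166, 0.2236], E[r] = 1.5380, γ^t·E[r] = 0.527534, running G = 3.703154
t=4: π = [0.2384, 0.1664, 0.1538, 0.2169, 0.2246], E[r] = 1.5387, γ^t·E[r] = 0.369432, running G = 4.072586
t=5: π = [0.2383, 0.1666, 0.1537, 0.2168, 0.2246], E[r] = 1.5389, γ^t·E[r] = 0.258640, running G = 4.331226
t=6: π = [0.2383, 0.1666, 0.1537, 0.2167, 0.2246], E[r] = 1.5389, γ^t·E[r] = 0.181048, running G = 4.512274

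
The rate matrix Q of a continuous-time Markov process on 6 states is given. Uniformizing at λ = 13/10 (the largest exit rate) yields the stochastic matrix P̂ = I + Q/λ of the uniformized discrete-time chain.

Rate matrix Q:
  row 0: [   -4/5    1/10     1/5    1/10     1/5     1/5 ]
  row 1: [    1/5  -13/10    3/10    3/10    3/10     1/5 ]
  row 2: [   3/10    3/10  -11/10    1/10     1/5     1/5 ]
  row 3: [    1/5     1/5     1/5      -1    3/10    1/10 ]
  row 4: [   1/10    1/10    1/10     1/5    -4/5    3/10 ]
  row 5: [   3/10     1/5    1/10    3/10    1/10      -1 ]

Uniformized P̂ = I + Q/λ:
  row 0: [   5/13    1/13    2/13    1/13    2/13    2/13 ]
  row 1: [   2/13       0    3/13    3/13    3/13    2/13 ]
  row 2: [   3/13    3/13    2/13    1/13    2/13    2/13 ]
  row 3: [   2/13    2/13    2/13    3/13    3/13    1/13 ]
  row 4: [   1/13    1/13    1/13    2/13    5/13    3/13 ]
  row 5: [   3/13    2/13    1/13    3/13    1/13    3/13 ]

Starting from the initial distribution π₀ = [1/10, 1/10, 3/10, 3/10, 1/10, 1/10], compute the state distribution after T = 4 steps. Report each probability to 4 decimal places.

t=0: π = [0.1000, 0.1000, 0.3000, 0.3000, 0.1000, 0.1000]
t=1: π = [0.2000, 0.1462, 0.1462, 0.1615, 0.2000, 0.1462]
t=2: π = [0.2071, 0.1118, 0.1385, 0.1621, 0.2124, 0.1680]
t=3: π = [0.2089, 0.1150, 0.1332, 0.1613, 0.2110, 0.1706]
t=4: π = [0.2092, 0.1141, 0.1333, 0.1619, 0.2107, 0.1708]

π = [0.2092, 0.1141, 0.1333, 0.1619, 0.2107, 0.1708]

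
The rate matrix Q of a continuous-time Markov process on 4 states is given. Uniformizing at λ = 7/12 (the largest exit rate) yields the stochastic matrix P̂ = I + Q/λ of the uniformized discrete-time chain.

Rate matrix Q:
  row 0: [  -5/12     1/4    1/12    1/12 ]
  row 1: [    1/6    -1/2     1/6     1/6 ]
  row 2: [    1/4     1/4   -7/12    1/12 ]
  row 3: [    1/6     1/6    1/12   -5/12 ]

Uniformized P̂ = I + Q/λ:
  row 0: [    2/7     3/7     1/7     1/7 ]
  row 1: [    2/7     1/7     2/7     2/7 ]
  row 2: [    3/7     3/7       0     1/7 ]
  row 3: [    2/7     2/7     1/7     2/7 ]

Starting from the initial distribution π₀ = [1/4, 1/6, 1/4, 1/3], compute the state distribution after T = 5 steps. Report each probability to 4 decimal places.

t=0: π = [0.2500, 0.1667, 0.2500, 0.3333]
t=1: π = [0.3214, 0.3333, 0.1310, 0.2143]
t=2: π = [0.3044, 0.3027, 0.1718, 0.2211]
t=3: π = [0.3103, 0.3105, 0.1616, 0.2177]
t=4: π = [0.3088, 0.3088, 0.1641, 0.2183]
t=5: π = [0.3092, 0.3092, 0.1635, 0.2182]

π = [0.3092, 0.3092, 0.1635, 0.2182]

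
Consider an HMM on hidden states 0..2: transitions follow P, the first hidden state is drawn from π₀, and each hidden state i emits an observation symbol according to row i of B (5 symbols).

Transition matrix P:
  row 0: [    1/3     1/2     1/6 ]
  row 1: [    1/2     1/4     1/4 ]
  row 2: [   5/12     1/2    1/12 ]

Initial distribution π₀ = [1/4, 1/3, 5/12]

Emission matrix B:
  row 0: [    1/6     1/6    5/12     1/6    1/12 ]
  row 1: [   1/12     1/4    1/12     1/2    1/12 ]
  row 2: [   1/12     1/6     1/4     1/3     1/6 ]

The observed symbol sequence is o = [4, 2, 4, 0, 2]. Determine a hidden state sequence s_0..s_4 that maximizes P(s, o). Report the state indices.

t=0: δ = [2.083e-02, 2.778e-02, 6.944e-02]  (obs o_0=4)
t=1: δ = [1.206e-02, 2.894e-03, 1.736e-03]  ψ = [2, 2, 1]  (obs o_1=2)
t=2: δ = [3.349e-04, 5.023e-04, 3.349e-04]  ψ = [0, 0, 0]  (obs o_2=4)
t=3: δ = [4.186e-05, 1.395e-05, 1.047e-05]  ψ = [1, 0, 1]  (obs o_3=0)
t=4: δ = [5.814e-06, 1.744e-06, 1.744e-06]  ψ = [0, 0, 0]  (obs o_4=2)
backtrack: best end state = 0; path = [2, 0, 1, 0, 0]

path = [2, 0, 1, 0, 0]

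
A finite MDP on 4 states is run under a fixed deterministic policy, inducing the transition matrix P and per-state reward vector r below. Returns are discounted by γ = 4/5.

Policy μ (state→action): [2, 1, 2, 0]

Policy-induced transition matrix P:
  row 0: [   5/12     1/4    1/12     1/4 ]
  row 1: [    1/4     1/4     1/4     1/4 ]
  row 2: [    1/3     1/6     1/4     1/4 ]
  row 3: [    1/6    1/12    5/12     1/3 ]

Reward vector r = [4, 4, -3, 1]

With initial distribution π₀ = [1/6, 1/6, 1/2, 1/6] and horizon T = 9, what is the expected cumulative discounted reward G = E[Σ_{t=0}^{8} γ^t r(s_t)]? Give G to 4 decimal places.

G = 4.8765

t=0: π = [0.1667, 0.1667, 0.5000, 0.1667], E[r] = 0.0000, γ^t·E[r] = 0.000000, running G = 0.000000
t=1: π = [0.3056, 0.1806, 0.2500, 0.2639], E[r] = 1.4583, γ^t·E[r] = 1.166667, running G = 1.166667
t=2: π = [0.2998, 0.1852, 0.2431, 0.2720], E[r] = 1.4826, γ^t·E[r] = 0.948889, running G = 2.115556
t=3: π = [0.2976, 0.1844, 0.2454, 0.2727], E[r] = 1.4644, γ^t·E[r] = 0.749778, running G = 2.865333
t=4: π = [0.2973, 0.1841, 0.2459, 0.2727], E[r] = 1.4609, γ^t·E[r] = 0.598370, running G = 3.463704
t=5: π = [0.2973, 0.1841, 0.2459, 0.2727], E[r] = 1.4605, γ^t·E[r] = 0.478581, running G = 3.942285
t=6: π = [0.2973, 0.1841, 0.2459, 0.2727], E[r] = 1.4605, γ^t·E[r] = 0.382862, running G = 4.325147
t=7: π = [0.2973, 0.1841, 0.2459, 0.2727], E[r] = 1.4605, γ^t·E[r] = 0.306290, running G = 4.631437
t=8: π = [0.2973, 0.1841, 0.2459, 0.2727], E[r] = 1.4605, γ^t·E[r] = 0.245032, running G = 4.876470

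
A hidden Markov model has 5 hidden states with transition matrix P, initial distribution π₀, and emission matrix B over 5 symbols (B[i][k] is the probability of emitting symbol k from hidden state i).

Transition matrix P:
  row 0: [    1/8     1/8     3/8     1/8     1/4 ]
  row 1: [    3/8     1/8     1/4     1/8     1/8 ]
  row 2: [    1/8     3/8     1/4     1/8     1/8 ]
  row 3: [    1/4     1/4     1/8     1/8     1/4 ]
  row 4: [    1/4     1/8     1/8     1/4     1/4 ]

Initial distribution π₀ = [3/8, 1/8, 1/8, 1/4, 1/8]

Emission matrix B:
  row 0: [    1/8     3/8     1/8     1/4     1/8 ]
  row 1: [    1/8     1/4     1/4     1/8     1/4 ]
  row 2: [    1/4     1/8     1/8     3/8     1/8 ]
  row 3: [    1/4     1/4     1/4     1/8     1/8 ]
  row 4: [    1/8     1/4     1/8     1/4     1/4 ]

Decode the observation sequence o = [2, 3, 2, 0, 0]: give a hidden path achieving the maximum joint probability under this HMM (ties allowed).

path = [0, 2, 1, 0, 2]

t=0: δ = [4.688e-02, 3.125e-02, 1.562e-02, 6.250e-02, 1.562e-02]  (obs o_0=2)
t=1: δ = [3.906e-03, 1.953e-03, 6.592e-03, 9.766e-04, 3.906e-03]  ψ = [3, 3, 0, 3, 3]  (obs o_1=3)
t=2: δ = [1.221e-04, 6.180e-04, 2.060e-04, 2.441e-04, 1.221e-04]  ψ = [4, 2, 2, 4, 0]  (obs o_2=2)
t=3: δ = [2.897e-05, 9.656e-06, 3.862e-05, 1.931e-05, 9.656e-06]  ψ = [1, 1, 1, 1, 1]  (obs o_3=0)
t=4: δ = [6.035e-07, 1.810e-06, 2.716e-06, 1.207e-06, 9.052e-07]  ψ = [2, 2, 0, 2, 0]  (obs o_4=0)
backtrack: best end state = 2; path = [0, 2, 1, 0, 2]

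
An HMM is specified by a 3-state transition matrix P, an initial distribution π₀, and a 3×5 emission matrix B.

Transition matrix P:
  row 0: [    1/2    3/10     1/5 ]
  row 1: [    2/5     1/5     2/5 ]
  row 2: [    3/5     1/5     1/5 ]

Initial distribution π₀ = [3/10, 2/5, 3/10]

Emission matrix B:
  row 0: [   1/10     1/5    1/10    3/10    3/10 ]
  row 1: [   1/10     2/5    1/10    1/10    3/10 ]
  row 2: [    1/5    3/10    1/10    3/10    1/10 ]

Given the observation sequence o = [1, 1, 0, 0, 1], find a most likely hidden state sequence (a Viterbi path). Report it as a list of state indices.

t=0: δ = [6.000e-02, 1.600e-01, 9.000e-02]  (obs o_0=1)
t=1: δ = [1.280e-02, 1.280e-02, 1.920e-02]  ψ = [1, 1, 1]  (obs o_1=1)
t=2: δ = [1.152e-03, 3.840e-04, 1.024e-03]  ψ = [2, 0, 1]  (obs o_2=0)
t=3: δ = [6.144e-05, 3.456e-05, 4.608e-05]  ψ = [2, 0, 0]  (obs o_3=0)
t=4: δ = [6.144e-06, 7.373e-06, 4.147e-06]  ψ = [0, 0, 1]  (obs o_4=1)
backtrack: best end state = 1; path = [1, 1, 2, 0, 1]

path = [1, 1, 2, 0, 1]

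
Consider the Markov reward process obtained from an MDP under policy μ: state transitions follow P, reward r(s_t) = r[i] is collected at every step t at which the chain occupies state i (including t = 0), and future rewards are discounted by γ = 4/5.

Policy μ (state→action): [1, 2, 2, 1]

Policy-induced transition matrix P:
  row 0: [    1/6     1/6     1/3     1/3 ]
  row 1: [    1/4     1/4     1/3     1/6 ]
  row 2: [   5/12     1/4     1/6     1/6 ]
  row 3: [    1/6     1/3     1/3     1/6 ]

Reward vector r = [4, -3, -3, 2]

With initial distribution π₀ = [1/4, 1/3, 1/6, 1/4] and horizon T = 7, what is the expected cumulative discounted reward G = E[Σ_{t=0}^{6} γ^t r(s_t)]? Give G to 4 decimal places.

G = -0.5363

t=0: π = [0.2500, 0.3333, 0.1667, 0.2500], E[r] = 0.0000, γ^t·E[r] = 0.000000, running G = 0.000000
t=1: π = [0.2361, 0.2500, 0.3056, 0.2083], E[r] = -0.3056, γ^t·E[r] = -0.244444, running G = -0.244444
t=2: π = [0.2639, 0.2477, 0.2824, 0.2060], E[r] = -0.1227, γ^t·E[r] = -0.078519, running G = -0.322963
t=3: π = [0.2579, 0.2452, 0.2863, 0.2106], E[r] = -0.1414, γ^t·E[r] = -0.072395, running G = -0.395358
t=4: π = [0.2587, 0.2461, 0.2856, 0.2097], E[r] = -0.1411, γ^t·E[r] = -0.057791, running G = -0.453149
t=5: π = [0.2586, 0.2459, 0.2857, 0.2098], E[r] = -0.1411, γ^t·E[r] = -0.046226, running G = -0.499375
t=6: π = [0.2586, 0.2459, 0.2857, 0.2098], E[r] = -0.1410, γ^t·E[r] = -0.036973, running G = -0.536348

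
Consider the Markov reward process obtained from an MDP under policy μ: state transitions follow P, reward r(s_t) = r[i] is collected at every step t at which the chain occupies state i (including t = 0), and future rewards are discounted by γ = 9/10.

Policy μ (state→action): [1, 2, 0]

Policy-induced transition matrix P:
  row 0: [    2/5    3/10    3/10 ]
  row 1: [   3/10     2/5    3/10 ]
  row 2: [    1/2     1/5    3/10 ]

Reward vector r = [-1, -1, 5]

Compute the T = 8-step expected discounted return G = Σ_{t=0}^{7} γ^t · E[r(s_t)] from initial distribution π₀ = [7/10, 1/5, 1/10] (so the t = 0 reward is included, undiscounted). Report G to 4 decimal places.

G = 3.3563

t=0: π = [0.7000, 0.2000, 0.1000], E[r] = -0.4000, γ^t·E[r] = -0.400000, running G = -0.400000
t=1: π = [0.3900, 0.3100, 0.3000], E[r] = 0.8000, γ^t·E[r] = 0.720000, running G = 0.320000
t=2: π = [0.3990, 0.3010, 0.3000], E[r] = 0.8000, γ^t·E[r] = 0.648000, running G = 0.968000
t=3: π = [0.3999, 0.3001, 0.3000], E[r] = 0.8000, γ^t·E[r] = 0.583200, running G = 1.551200
t=4: π = [0.4000, 0.3000, 0.3000], E[r] = 0.8000, γ^t·E[r] = 0.524880, running G = 2.076080
t=5: π = [0.4000, 0.3000, 0.3000], E[r] = 0.8000, γ^t·E[r] = 0.472392, running G = 2.548472
t=6: π = [0.4000, 0.3000, 0.3000], E[r] = 0.8000, γ^t·E[r] = 0.425153, running G = 2.973625
t=7: π = [0.4000, 0.3000, 0.3000], E[r] = 0.8000, γ^t·E[r] = 0.382638, running G = 3.356262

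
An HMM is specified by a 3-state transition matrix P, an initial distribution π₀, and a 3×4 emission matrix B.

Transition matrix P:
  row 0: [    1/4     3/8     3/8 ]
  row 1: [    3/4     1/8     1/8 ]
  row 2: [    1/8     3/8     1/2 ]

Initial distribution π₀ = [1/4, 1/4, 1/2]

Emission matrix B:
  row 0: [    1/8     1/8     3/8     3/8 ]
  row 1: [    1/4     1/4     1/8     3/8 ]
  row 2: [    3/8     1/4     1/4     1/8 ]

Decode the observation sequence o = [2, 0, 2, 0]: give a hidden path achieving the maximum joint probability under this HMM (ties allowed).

t=0: δ = [9.375e-02, 3.125e-02, 1.250e-01]  (obs o_0=2)
t=1: δ = [2.930e-03, 1.172e-02, 2.344e-02]  ψ = [0, 2, 2]  (obs o_1=0)
t=2: δ = [3.296e-03, 1.099e-03, 2.930e-03]  ψ = [1, 2, 2]  (obs o_2=2)
t=3: δ = [1.030e-04, 3.090e-04, 5.493e-04]  ψ = [0, 0, 2]  (obs o_3=0)
backtrack: best end state = 2; path = [2, 2, 2, 2]

path = [2, 2, 2, 2]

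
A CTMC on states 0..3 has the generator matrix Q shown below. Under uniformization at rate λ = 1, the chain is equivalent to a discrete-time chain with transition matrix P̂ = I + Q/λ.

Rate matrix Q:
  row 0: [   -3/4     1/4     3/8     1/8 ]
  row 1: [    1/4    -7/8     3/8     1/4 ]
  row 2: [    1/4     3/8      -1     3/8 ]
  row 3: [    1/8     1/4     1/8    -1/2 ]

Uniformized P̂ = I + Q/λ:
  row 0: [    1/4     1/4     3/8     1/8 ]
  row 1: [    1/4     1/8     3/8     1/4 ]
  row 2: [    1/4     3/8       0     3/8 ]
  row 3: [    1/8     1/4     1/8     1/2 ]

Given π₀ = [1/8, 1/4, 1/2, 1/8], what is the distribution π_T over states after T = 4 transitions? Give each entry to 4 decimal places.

t=0: π = [0.1250, 0.2500, 0.5000, 0.1250]
t=1: π = [0.2344, 0.2813, 0.1563, 0.3281]
t=2: π = [0.2090, 0.2344, 0.2344, 0.3223]
t=3: π = [0.2097, 0.2500, 0.2065, 0.3337]
t=4: π = [0.2083, 0.2446, 0.2141, 0.3330]

π = [0.2083, 0.2446, 0.2141, 0.3330]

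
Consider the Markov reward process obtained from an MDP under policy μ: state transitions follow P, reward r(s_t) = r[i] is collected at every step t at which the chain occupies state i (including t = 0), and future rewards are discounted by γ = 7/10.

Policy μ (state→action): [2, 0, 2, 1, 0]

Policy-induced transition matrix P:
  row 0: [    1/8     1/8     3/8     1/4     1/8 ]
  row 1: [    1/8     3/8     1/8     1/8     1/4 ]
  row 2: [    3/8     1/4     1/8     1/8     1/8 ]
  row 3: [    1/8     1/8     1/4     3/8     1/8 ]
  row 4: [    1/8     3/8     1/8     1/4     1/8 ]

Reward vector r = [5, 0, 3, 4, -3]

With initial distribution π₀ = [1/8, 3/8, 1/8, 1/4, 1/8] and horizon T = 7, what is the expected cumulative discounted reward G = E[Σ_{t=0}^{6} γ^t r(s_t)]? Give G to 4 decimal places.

t=0: π = [0.1250, 0.3750, 0.1250, 0.2500, 0.1250], E[r] = 1.6250, γ^t·E[r] = 1.625000, running G = 1.625000
t=1: π = [0.1563, 0.2656, 0.1875, 0.2188, 0.1719], E[r] = 1.7031, γ^t·E[r] = 1.192188, running G = 2.817188
t=2: π = [0.1719, 0.2578, 0.1914, 0.2207, 0.1582], E[r] = 1.8418, γ^t·E[r] = 0.902480, running G = 3.719668
t=3: π = [0.1729, 0.2529, 0.1956, 0.2214, 0.1572], E[r] = 1.8650, γ^t·E[r] = 0.639692, running G = 4.359360
t=4: π = [0.1739, 0.2520, 0.1959, 0.2216, 0.1566], E[r] = 1.8737, γ^t·E[r] = 0.449887, running G = 4.809247
t=5: π = [0.1740, 0.2516, 0.1962, 0.2217, 0.1565], E[r] = 1.8758, γ^t·E[r] = 0.315260, running G = 5.124507
t=6: π = [0.1740, 0.2516, 0.1962, 0.2217, 0.1565], E[r] = 1.8764, γ^t·E[r] = 0.220760, running G = 5.345267

G = 5.3453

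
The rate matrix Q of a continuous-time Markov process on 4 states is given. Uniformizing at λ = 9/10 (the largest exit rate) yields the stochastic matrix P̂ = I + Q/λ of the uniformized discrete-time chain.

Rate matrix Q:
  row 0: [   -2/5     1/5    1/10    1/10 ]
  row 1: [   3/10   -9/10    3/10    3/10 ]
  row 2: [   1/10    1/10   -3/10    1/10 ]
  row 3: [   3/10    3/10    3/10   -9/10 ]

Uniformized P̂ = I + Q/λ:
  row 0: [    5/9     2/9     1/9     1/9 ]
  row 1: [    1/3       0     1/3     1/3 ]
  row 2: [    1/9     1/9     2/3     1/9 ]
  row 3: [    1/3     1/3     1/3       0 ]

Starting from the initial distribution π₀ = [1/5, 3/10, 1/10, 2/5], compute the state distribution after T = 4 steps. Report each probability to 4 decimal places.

π = [0.3223, 0.1588, 0.3864, 0.1325]

t=0: π = [0.2000, 0.3000, 0.1000, 0.4000]
t=1: π = [0.3556, 0.1889, 0.3222, 0.1333]
t=2: π = [0.3407, 0.1593, 0.3617, 0.1383]
t=3: π = [0.3287, 0.1620, 0.3782, 0.1311]
t=4: π = [0.3223, 0.1588, 0.3864, 0.1325]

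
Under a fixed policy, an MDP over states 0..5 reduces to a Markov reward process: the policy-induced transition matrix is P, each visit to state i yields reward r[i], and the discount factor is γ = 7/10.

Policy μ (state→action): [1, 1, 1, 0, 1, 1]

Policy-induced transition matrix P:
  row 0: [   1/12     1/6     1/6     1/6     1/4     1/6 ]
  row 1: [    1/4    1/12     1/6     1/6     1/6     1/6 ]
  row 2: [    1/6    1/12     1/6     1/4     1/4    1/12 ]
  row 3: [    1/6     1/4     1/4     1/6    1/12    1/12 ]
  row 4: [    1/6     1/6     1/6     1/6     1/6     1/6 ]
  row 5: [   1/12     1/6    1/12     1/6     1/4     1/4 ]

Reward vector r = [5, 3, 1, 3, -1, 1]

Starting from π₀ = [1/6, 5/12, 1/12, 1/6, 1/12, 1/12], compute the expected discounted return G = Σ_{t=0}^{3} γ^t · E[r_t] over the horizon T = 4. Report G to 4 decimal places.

t=0: π = [0.1667, 0.4167, 0.0833, 0.1667, 0.0833, 0.0833], E[r] = 2.6667, γ^t·E[r] = 2.666667, running G = 2.666667
t=1: π = [0.1806, 0.1389, 0.1736, 0.1736, 0.1806, 0.1528], E[r] = 1.9861, γ^t·E[r] = 1.390278, running G = 4.056944
t=2: π = [0.1505, 0.1551, 0.1684, 0.1811, 0.1944, 0.1505], E[r] = 1.8854, γ^t·E[r] = 0.923854, running G = 4.980799
t=3: π = [0.1545, 0.1548, 0.1692, 0.1807, 0.1907, 0.1501], E[r] = 1.9077, γ^t·E[r] = 0.654340, running G = 5.635139

G = 5.6351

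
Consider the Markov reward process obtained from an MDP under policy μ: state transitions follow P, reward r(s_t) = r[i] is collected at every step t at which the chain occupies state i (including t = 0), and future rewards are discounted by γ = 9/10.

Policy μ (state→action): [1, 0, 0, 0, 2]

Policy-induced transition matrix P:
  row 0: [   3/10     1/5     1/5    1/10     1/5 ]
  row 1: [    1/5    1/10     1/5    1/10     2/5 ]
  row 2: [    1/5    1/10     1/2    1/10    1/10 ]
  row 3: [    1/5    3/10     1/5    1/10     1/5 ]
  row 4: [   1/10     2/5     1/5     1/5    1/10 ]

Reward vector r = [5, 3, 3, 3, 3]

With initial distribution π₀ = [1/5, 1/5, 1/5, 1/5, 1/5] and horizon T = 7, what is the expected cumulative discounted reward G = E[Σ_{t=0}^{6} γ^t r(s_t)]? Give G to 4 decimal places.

t=0: π = [0.2000, 0.2000, 0.2000, 0.2000, 0.2000], E[r] = 3.4000, γ^t·E[r] = 3.400000, running G = 3.400000
t=1: π = [0.2000, 0.2200, 0.2600, 0.1200, 0.2000], E[r] = 3.4000, γ^t·E[r] = 3.060000, running G = 6.460000
t=2: π = [0.2000, 0.2040, 0.2780, 0.1200, 0.1980], E[r] = 3.4000, γ^t·E[r] = 2.754000, running G = 9.214000
t=3: π = [0.2002, 0.2034, 0.2834, 0.1198, 0.1932], E[r] = 3.4004, γ^t·E[r] = 2.478892, running G = 11.692892
t=4: π = [0.2007, 0.2019, 0.2850, 0.1193, 0.1930], E[r] = 3.4014, γ^t·E[r] = 2.231659, running G = 13.924550
t=5: π = [0.2008, 0.2018, 0.2855, 0.1193, 0.1926], E[r] = 3.4015, γ^t·E[r] = 2.008573, running G = 15.933123
t=6: π = [0.2008, 0.2017, 0.2857, 0.1193, 0.1926], E[r] = 3.4016, γ^t·E[r] = 1.807769, running G = 17.740892

G = 17.7409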